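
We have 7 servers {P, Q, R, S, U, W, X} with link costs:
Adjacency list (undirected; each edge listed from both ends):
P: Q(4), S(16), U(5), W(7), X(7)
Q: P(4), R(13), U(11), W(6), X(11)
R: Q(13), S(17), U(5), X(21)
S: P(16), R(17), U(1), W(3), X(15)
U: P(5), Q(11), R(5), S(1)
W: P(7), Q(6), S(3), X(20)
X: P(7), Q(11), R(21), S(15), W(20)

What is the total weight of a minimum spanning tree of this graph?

Sort edges by weight, then run Kruskal:
S—U (1): add — endpoints in different components.
S—W (3): add — endpoints in different components.
P—Q (4): add — endpoints in different components.
P—U (5): add — endpoints in different components.
R—U (5): add — endpoints in different components.
Q—W (6): skip — W and Q already connected.
P—W (7): skip — P and W already connected.
P—X (7): add — endpoints in different components.
MST edges: S—U, S—W, P—Q, P—U, R—U, P—X; total weight 1+3+4+5+5+7 = 25.

25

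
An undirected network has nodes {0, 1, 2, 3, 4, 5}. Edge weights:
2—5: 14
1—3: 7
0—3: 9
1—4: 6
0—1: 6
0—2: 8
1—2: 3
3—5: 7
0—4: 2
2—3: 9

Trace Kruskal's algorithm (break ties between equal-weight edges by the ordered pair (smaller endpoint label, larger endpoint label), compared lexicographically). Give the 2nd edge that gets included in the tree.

1-2

Kruskal: consider edges lightest-first.
0—4 (2): add — endpoints in different components.
1—2 (3): add — endpoints in different components.
0—1 (6): add — endpoints in different components.
1—4 (6): skip — 1 and 4 already connected.
1—3 (7): add — endpoints in different components.
3—5 (7): add — endpoints in different components.
The 2nd edge added is 1—2.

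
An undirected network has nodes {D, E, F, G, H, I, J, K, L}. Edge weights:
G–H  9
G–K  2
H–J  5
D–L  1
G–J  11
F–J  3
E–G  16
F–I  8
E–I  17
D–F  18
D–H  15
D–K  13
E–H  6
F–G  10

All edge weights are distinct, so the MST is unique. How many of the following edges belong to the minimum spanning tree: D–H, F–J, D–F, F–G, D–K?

Sort edges by weight, then run Kruskal:
D–L (1): add — endpoints in different components.
G–K (2): add — endpoints in different components.
F–J (3): add — endpoints in different components.
H–J (5): add — endpoints in different components.
E–H (6): add — endpoints in different components.
F–I (8): add — endpoints in different components.
G–H (9): add — endpoints in different components.
F–G (10): skip — F and G already connected.
G–J (11): skip — G and J already connected.
D–K (13): add — endpoints in different components.
MST edge set: {D–L, G–K, F–J, H–J, E–H, F–I, G–H, D–K}.
Of the listed edges, {F–J, D–K} are in the MST → 2.

2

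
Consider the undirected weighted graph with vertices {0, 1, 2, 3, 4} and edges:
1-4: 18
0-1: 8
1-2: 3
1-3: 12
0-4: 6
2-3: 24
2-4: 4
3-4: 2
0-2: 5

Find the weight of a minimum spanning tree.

Prim, starting at 4.
Step 1: cheapest edge leaving the tree is 3-4 (2); add 3.
Step 2: cheapest edge leaving the tree is 2-4 (4); add 2.
Step 3: cheapest edge leaving the tree is 1-2 (3); add 1.
Step 4: cheapest edge leaving the tree is 0-2 (5); add 0.
MST edges: 3-4, 2-4, 1-2, 0-2; total weight 2+4+3+5 = 14.

14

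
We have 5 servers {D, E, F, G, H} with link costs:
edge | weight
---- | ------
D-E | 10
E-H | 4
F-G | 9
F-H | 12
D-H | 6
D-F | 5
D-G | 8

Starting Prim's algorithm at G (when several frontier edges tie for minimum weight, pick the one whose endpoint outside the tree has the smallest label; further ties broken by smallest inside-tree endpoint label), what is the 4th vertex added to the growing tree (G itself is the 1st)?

H

Prim's algorithm from G:
Step 1: cheapest edge leaving the tree is D-G (8); add D.
Step 2: cheapest edge leaving the tree is D-F (5); add F.
Step 3: cheapest edge leaving the tree is D-H (6); add H.
Step 4: cheapest edge leaving the tree is E-H (4); add E.
Vertex order: G, D, F, H, E. The 4th vertex is H.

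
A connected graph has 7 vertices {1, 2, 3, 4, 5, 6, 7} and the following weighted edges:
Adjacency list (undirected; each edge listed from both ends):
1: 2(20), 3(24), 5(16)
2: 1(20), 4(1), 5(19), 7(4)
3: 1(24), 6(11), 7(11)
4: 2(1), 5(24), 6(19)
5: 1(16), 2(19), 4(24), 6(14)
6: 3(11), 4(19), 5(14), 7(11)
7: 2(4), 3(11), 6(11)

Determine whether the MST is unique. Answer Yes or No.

Kruskal's algorithm — process edges by increasing weight (ties by edge label):
2-4 (1): add — endpoints in different components.
2-7 (4): add — endpoints in different components.
3-6 (11): add — endpoints in different components.
3-7 (11): add — endpoints in different components.
6-7 (11): skip — 6 and 7 already connected.
5-6 (14): add — endpoints in different components.
1-5 (16): add — endpoints in different components.
Non-tree edge 6-7 has weight 11, equal to the heaviest edge on its tree cycle — swapping gives another MST of the same weight. Not unique.

No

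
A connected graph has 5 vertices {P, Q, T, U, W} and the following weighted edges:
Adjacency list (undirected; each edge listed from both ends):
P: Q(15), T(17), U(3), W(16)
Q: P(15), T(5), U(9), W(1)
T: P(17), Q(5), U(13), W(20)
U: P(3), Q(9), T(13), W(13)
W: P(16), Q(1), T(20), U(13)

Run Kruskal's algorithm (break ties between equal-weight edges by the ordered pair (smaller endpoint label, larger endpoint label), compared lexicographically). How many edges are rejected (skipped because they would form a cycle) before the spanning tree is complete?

Kruskal: consider edges lightest-first.
Q W (1): add — endpoints in different components.
P U (3): add — endpoints in different components.
Q T (5): add — endpoints in different components.
Q U (9): add — endpoints in different components.
Edges rejected before the tree was complete: 0.

0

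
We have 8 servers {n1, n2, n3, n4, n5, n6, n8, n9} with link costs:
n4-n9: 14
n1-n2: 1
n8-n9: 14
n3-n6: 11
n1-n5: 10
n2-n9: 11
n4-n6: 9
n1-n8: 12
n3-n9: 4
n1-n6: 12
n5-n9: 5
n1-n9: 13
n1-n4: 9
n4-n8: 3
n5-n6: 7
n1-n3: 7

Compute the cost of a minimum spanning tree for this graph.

Grow the tree from n6 using Prim:
Step 1: cheapest edge leaving the tree is n5-n6 (7); add n5.
Step 2: cheapest edge leaving the tree is n5-n9 (5); add n9.
Step 3: cheapest edge leaving the tree is n3-n9 (4); add n3.
Step 4: cheapest edge leaving the tree is n1-n3 (7); add n1.
Step 5: cheapest edge leaving the tree is n1-n2 (1); add n2.
Step 6: cheapest edge leaving the tree is n1-n4 (9); add n4.
Step 7: cheapest edge leaving the tree is n4-n8 (3); add n8.
MST edges: n5-n6, n5-n9, n3-n9, n1-n3, n1-n2, n1-n4, n4-n8; total weight 7+5+4+7+1+9+3 = 36.

36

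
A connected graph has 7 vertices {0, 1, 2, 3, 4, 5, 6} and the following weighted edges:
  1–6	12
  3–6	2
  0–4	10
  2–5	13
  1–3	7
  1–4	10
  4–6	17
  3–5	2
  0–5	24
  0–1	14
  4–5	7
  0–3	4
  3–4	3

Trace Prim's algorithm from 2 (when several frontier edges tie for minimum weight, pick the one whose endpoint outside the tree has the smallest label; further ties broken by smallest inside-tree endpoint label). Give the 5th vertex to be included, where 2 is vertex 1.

4

Prim, starting at 2.
Step 1: frontier [2–5 13] → take 2–5 (13); add 5.
Step 2: frontier [3–5 2, 4–5 7, 0–5 24] → take 3–5 (2); add 3.
Step 3: frontier [3–6 2, 3–4 3, 0–3 4, 1–3 7, 4–5 7, 0–5 24] → take 3–6 (2); add 6.
Step 4: frontier [3–4 3, 0–3 4, 1–3 7, 4–5 7, 0–5 24, 1–6 12, 4–6 17] → take 3–4 (3); add 4.
Step 5: frontier [0–3 4, 1–3 7, 0–4 10, 1–4 10, 0–5 24, 1–6 12] → take 0–3 (4); add 0.
Step 6: frontier [0–1 14, 1–3 7, 1–4 10, 1–6 12] → take 1–3 (7); add 1.
Vertex order: 2, 5, 3, 6, 4, 0, 1. The 5th vertex is 4.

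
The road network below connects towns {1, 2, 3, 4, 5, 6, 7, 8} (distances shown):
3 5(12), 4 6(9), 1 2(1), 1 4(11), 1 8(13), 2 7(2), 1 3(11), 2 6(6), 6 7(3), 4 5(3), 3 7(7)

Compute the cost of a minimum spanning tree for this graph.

Prim's algorithm from 5:
Step 1: frontier [4 5 3, 3 5 12] → take 4 5 (3); add 4.
Step 2: frontier [4 6 9, 1 4 11, 3 5 12] → take 4 6 (9); add 6.
Step 3: frontier [1 4 11, 3 5 12, 6 7 3, 2 6 6] → take 6 7 (3); add 7.
Step 4: frontier [1 4 11, 3 5 12, 2 6 6, 2 7 2, 3 7 7] → take 2 7 (2); add 2.
Step 5: frontier [1 2 1, 1 4 11, 3 5 12, 3 7 7] → take 1 2 (1); add 1.
Step 6: frontier [1 3 11, 1 8 13, 3 5 12, 3 7 7] → take 3 7 (7); add 3.
Step 7: frontier [1 8 13] → take 1 8 (13); add 8.
MST edges: 4 5, 4 6, 6 7, 2 7, 1 2, 3 7, 1 8; total weight 3+9+3+2+1+7+13 = 38.

38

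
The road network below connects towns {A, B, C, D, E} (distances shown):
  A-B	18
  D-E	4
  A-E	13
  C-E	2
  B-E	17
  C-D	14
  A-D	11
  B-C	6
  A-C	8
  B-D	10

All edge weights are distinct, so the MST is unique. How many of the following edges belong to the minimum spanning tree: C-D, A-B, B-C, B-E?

1

Kruskal's algorithm — process edges by increasing weight (ties by edge label):
C-E (2): add. Components now {A} {B} {C,E} {D}
D-E (4): add. Components now {A} {B} {C,D,E}
B-C (6): add. Components now {A} {B,C,D,E}
A-C (8): add. Components now {A,B,C,D,E}
MST edge set: {C-E, D-E, B-C, A-C}.
Of the listed edges, {B-C} are in the MST → 1.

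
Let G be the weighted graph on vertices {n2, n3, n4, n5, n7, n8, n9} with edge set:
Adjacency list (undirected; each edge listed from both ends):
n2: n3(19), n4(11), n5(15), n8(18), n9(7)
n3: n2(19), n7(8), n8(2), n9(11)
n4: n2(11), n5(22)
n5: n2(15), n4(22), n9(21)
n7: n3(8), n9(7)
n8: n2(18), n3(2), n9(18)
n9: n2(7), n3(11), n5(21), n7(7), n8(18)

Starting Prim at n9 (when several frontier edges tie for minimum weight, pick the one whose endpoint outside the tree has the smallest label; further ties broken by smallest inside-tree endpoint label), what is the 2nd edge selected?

n7-n9

Prim's algorithm from n9:
Step 1: cheapest edge leaving the tree is n2 n9 (7); add n2.
Step 2: cheapest edge leaving the tree is n7 n9 (7); add n7.
Step 3: cheapest edge leaving the tree is n3 n7 (8); add n3.
Step 4: cheapest edge leaving the tree is n3 n8 (2); add n8.
Step 5: cheapest edge leaving the tree is n2 n4 (11); add n4.
Step 6: cheapest edge leaving the tree is n2 n5 (15); add n5.
The 2nd edge added is n7 n9.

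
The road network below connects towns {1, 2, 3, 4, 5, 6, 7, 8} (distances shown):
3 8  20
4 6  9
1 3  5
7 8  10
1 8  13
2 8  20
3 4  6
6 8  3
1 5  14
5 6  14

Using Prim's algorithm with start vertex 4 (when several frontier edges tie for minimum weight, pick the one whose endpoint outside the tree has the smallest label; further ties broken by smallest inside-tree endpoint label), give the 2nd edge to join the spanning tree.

1-3

Prim, starting at 4.
Step 1: frontier [3 4 6, 4 6 9] → take 3 4 (6); add 3.
Step 2: frontier [1 3 5, 3 8 20, 4 6 9] → take 1 3 (5); add 1.
Step 3: frontier [1 8 13, 1 5 14, 3 8 20, 4 6 9] → take 4 6 (9); add 6.
Step 4: frontier [1 8 13, 1 5 14, 3 8 20, 6 8 3, 5 6 14] → take 6 8 (3); add 8.
Step 5: frontier [1 5 14, 5 6 14, 7 8 10, 2 8 20] → take 7 8 (10); add 7.
Step 6: frontier [1 5 14, 5 6 14, 2 8 20] → take 1 5 (14); add 5.
Step 7: frontier [2 8 20] → take 2 8 (20); add 2.
The 2nd edge added is 1 3.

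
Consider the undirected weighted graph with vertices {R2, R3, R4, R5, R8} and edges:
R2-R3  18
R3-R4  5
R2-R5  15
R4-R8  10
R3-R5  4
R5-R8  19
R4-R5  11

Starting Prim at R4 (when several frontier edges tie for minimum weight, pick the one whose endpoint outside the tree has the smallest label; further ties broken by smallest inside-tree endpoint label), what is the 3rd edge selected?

Prim, starting at R4.
Step 1: cheapest edge leaving the tree is R3-R4 (5); add R3.
Step 2: cheapest edge leaving the tree is R3-R5 (4); add R5.
Step 3: cheapest edge leaving the tree is R4-R8 (10); add R8.
Step 4: cheapest edge leaving the tree is R2-R5 (15); add R2.
The 3rd edge added is R4-R8.

R4-R8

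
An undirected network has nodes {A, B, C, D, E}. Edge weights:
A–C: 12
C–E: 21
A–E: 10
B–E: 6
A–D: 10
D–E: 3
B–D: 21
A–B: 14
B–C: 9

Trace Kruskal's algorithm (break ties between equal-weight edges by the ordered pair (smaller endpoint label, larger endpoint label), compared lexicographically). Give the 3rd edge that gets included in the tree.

B-C

Kruskal's algorithm — process edges by increasing weight (ties by edge label):
D–E (3): add. Components now {A} {B} {C} {D,E}
B–E (6): add. Components now {A} {B,D,E} {C}
B–C (9): add. Components now {A} {B,C,D,E}
A–D (10): add. Components now {A,B,C,D,E}
The 3rd edge added is B–C.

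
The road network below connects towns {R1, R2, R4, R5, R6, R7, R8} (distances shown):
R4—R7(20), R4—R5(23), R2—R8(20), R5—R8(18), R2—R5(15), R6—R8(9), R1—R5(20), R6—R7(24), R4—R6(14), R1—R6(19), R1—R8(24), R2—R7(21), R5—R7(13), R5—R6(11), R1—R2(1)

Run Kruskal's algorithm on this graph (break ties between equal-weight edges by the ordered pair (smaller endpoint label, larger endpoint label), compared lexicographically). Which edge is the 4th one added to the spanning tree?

Kruskal's algorithm — process edges by increasing weight (ties by edge label):
R1—R2 (1): add. Components now {R6} {R7} {R1,R2} {R5} {R4} {R8}
R6—R8 (9): add. Components now {R6,R8} {R7} {R1,R2} {R5} {R4}
R5—R6 (11): add. Components now {R5,R6,R8} {R7} {R1,R2} {R4}
R5—R7 (13): add. Components now {R5,R6,R7,R8} {R1,R2} {R4}
R4—R6 (14): add. Components now {R4,R5,R6,R7,R8} {R1,R2}
R2—R5 (15): add. Components now {R1,R2,R4,R5,R6,R7,R8}
The 4th edge added is R5—R7.

R5-R7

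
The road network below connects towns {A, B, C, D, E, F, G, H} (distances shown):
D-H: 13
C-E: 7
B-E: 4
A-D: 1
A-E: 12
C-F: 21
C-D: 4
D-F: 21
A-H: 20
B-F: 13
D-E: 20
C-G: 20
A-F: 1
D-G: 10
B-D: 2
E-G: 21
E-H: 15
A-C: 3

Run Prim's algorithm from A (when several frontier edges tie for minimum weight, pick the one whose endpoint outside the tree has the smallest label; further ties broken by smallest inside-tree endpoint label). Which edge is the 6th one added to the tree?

Prim's algorithm from A:
Step 1: cheapest edge leaving the tree is A-D (1); add D.
Step 2: cheapest edge leaving the tree is A-F (1); add F.
Step 3: cheapest edge leaving the tree is B-D (2); add B.
Step 4: cheapest edge leaving the tree is A-C (3); add C.
Step 5: cheapest edge leaving the tree is B-E (4); add E.
Step 6: cheapest edge leaving the tree is D-G (10); add G.
Step 7: cheapest edge leaving the tree is D-H (13); add H.
The 6th edge added is D-G.

D-G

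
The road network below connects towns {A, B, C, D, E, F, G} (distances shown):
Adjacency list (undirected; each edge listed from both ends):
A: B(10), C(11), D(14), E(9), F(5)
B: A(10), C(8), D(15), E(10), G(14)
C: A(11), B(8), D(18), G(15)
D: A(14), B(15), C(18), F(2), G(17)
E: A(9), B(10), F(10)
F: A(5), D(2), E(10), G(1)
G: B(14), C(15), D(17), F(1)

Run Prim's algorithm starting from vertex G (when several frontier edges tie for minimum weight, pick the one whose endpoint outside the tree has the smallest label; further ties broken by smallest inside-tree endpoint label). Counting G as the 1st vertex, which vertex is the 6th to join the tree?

Prim, starting at G.
Step 1: cheapest edge leaving the tree is F–G (1); add F.
Step 2: cheapest edge leaving the tree is D–F (2); add D.
Step 3: cheapest edge leaving the tree is A–F (5); add A.
Step 4: cheapest edge leaving the tree is A–E (9); add E.
Step 5: cheapest edge leaving the tree is A–B (10); add B.
Step 6: cheapest edge leaving the tree is B–C (8); add C.
Vertex order: G, F, D, A, E, B, C. The 6th vertex is B.

B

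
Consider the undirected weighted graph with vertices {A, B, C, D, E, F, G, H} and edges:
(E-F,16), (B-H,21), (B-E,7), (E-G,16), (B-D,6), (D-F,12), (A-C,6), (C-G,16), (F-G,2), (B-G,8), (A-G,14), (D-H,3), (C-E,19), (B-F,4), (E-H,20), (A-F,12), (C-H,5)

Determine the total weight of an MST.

Grow the tree from F using Prim:
Step 1: cheapest edge leaving the tree is F-G (2); add G.
Step 2: cheapest edge leaving the tree is B-F (4); add B.
Step 3: cheapest edge leaving the tree is B-D (6); add D.
Step 4: cheapest edge leaving the tree is D-H (3); add H.
Step 5: cheapest edge leaving the tree is C-H (5); add C.
Step 6: cheapest edge leaving the tree is A-C (6); add A.
Step 7: cheapest edge leaving the tree is B-E (7); add E.
MST edges: F-G, B-F, B-D, D-H, C-H, A-C, B-E; total weight 2+4+6+3+5+6+7 = 33.

33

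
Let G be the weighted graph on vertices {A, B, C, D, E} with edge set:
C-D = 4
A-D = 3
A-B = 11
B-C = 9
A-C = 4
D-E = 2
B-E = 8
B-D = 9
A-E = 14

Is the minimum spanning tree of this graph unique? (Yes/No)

Kruskal: consider edges lightest-first.
D-E (2): add — endpoints in different components.
A-D (3): add — endpoints in different components.
A-C (4): add — endpoints in different components.
C-D (4): skip — C and D already connected.
B-E (8): add — endpoints in different components.
Non-tree edge C-D has weight 4, equal to the heaviest edge on its tree cycle — swapping gives another MST of the same weight. Not unique.

No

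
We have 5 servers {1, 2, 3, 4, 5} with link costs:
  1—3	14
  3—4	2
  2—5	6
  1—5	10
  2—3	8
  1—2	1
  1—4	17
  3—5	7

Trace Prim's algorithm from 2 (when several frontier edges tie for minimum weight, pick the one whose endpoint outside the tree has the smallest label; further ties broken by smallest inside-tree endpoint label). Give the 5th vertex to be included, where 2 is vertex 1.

Grow the tree from 2 using Prim:
Step 1: cheapest edge leaving the tree is 1—2 (1); add 1.
Step 2: cheapest edge leaving the tree is 2—5 (6); add 5.
Step 3: cheapest edge leaving the tree is 3—5 (7); add 3.
Step 4: cheapest edge leaving the tree is 3—4 (2); add 4.
Vertex order: 2, 1, 5, 3, 4. The 5th vertex is 4.

4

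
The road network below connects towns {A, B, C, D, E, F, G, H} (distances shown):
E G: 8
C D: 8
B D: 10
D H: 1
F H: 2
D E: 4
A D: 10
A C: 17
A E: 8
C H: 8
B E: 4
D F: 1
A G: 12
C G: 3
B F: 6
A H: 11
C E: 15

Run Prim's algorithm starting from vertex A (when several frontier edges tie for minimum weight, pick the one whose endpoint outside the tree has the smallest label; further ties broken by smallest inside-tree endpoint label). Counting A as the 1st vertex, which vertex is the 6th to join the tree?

Grow the tree from A using Prim:
Step 1: cheapest edge leaving the tree is A E (8); add E.
Step 2: cheapest edge leaving the tree is B E (4); add B.
Step 3: cheapest edge leaving the tree is D E (4); add D.
Step 4: cheapest edge leaving the tree is D F (1); add F.
Step 5: cheapest edge leaving the tree is D H (1); add H.
Step 6: cheapest edge leaving the tree is C D (8); add C.
Step 7: cheapest edge leaving the tree is C G (3); add G.
Vertex order: A, E, B, D, F, H, C, G. The 6th vertex is H.

H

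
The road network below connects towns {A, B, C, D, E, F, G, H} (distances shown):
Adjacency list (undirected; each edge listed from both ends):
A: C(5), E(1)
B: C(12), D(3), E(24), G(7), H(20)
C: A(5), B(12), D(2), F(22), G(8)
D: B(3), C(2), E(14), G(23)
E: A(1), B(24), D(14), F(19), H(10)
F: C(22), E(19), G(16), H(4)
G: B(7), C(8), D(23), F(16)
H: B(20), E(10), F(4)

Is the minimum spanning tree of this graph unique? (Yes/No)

Kruskal: consider edges lightest-first.
A—E (1): add — endpoints in different components.
C—D (2): add — endpoints in different components.
B—D (3): add — endpoints in different components.
F—H (4): add — endpoints in different components.
A—C (5): add — endpoints in different components.
B—G (7): add — endpoints in different components.
C—G (8): skip — C and G already connected.
E—H (10): add — endpoints in different components.
Every non-tree edge has weight strictly greater than the heaviest edge on the tree path between its endpoints, so the MST is unique.

Yes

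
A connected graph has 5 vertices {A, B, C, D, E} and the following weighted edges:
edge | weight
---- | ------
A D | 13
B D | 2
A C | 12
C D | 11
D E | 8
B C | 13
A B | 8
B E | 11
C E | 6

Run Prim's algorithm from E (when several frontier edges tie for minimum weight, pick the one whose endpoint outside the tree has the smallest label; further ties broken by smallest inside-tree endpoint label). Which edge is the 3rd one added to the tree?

Prim's algorithm from E:
Step 1: frontier [C E 6, D E 8, B E 11] → take C E (6); add C.
Step 2: frontier [C D 11, A C 12, B C 13, D E 8, B E 11] → take D E (8); add D.
Step 3: frontier [A C 12, B C 13, B D 2, A D 13, B E 11] → take B D (2); add B.
Step 4: frontier [A B 8, A C 12, A D 13] → take A B (8); add A.
The 3rd edge added is B D.

B-D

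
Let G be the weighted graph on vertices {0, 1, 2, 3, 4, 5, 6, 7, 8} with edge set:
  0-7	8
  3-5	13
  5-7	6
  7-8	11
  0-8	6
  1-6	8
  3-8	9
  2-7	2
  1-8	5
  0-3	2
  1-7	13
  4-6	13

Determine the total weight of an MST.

Kruskal's algorithm — process edges by increasing weight (ties by edge label):
0-3 (2): add — endpoints in different components.
2-7 (2): add — endpoints in different components.
1-8 (5): add — endpoints in different components.
0-8 (6): add — endpoints in different components.
5-7 (6): add — endpoints in different components.
0-7 (8): add — endpoints in different components.
1-6 (8): add — endpoints in different components.
3-8 (9): skip — 3 and 8 already connected.
7-8 (11): skip — 7 and 8 already connected.
1-7 (13): skip — 1 and 7 already connected.
3-5 (13): skip — 3 and 5 already connected.
4-6 (13): add — endpoints in different components.
MST edges: 0-3, 2-7, 1-8, 0-8, 5-7, 0-7, 1-6, 4-6; total weight 2+2+5+6+6+8+8+13 = 50.

50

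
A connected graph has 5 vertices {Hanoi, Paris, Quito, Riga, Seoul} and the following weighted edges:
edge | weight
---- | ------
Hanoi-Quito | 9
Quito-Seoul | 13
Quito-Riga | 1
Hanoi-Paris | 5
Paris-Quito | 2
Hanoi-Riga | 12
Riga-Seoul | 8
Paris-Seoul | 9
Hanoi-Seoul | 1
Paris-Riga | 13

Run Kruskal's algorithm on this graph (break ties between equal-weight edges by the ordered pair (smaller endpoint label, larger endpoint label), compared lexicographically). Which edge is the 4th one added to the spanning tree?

Kruskal's algorithm — process edges by increasing weight (ties by edge label):
Hanoi-Seoul (1): add — endpoints in different components.
Quito-Riga (1): add — endpoints in different components.
Paris-Quito (2): add — endpoints in different components.
Hanoi-Paris (5): add — endpoints in different components.
The 4th edge added is Hanoi-Paris.

Hanoi-Paris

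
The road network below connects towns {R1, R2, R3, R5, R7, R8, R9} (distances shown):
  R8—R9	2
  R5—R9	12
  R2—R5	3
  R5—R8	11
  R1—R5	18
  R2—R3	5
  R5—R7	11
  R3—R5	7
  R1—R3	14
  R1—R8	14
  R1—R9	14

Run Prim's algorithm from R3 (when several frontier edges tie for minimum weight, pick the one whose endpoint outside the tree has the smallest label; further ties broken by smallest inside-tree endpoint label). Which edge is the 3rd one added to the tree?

R5-R7

Grow the tree from R3 using Prim:
Step 1: cheapest edge leaving the tree is R2—R3 (5); add R2.
Step 2: cheapest edge leaving the tree is R2—R5 (3); add R5.
Step 3: cheapest edge leaving the tree is R5—R7 (11); add R7.
Step 4: cheapest edge leaving the tree is R5—R8 (11); add R8.
Step 5: cheapest edge leaving the tree is R8—R9 (2); add R9.
Step 6: cheapest edge leaving the tree is R1—R3 (14); add R1.
The 3rd edge added is R5—R7.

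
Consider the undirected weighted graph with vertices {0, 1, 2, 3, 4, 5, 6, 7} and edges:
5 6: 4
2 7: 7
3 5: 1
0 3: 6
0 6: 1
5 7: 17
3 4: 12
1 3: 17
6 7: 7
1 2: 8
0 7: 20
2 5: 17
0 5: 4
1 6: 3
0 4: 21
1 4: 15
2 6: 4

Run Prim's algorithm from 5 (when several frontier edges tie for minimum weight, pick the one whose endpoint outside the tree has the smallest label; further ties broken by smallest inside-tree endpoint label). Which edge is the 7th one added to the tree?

3-4

Prim, starting at 5.
Step 1: cheapest edge leaving the tree is 3 5 (1); add 3.
Step 2: cheapest edge leaving the tree is 0 5 (4); add 0.
Step 3: cheapest edge leaving the tree is 0 6 (1); add 6.
Step 4: cheapest edge leaving the tree is 1 6 (3); add 1.
Step 5: cheapest edge leaving the tree is 2 6 (4); add 2.
Step 6: cheapest edge leaving the tree is 2 7 (7); add 7.
Step 7: cheapest edge leaving the tree is 3 4 (12); add 4.
The 7th edge added is 3 4.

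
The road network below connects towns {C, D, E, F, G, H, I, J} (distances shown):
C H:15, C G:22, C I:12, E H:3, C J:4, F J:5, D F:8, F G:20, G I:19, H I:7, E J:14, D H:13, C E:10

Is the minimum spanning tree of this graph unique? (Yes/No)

Sort edges by weight, then run Kruskal:
E H (3): add — endpoints in different components.
C J (4): add — endpoints in different components.
F J (5): add — endpoints in different components.
H I (7): add — endpoints in different components.
D F (8): add — endpoints in different components.
C E (10): add — endpoints in different components.
C I (12): skip — C and I already connected.
D H (13): skip — D and H already connected.
E J (14): skip — E and J already connected.
C H (15): skip — C and H already connected.
G I (19): add — endpoints in different components.
Every non-tree edge has weight strictly greater than the heaviest edge on the tree path between its endpoints, so the MST is unique.

Yes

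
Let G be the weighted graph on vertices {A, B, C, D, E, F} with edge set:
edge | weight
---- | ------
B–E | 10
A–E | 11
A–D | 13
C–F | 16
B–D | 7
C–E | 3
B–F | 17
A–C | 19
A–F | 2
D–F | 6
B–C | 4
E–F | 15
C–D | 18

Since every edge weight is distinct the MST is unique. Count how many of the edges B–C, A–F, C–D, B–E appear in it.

Sort edges by weight, then run Kruskal:
A–F (2): add. Components now {A,F} {B} {C} {D} {E}
C–E (3): add. Components now {A,F} {B} {C,E} {D}
B–C (4): add. Components now {A,F} {B,C,E} {D}
D–F (6): add. Components now {A,D,F} {B,C,E}
B–D (7): add. Components now {A,B,C,D,E,F}
MST edge set: {A–F, C–E, B–C, D–F, B–D}.
Of the listed edges, {B–C, A–F} are in the MST → 2.

2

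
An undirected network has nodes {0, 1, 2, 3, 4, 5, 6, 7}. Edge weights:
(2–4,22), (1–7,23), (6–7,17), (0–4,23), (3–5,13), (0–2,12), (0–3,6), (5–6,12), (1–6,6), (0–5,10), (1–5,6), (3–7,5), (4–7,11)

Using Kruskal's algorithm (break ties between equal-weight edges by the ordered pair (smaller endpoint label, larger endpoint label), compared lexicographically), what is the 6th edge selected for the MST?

Sort edges by weight, then run Kruskal:
3–7 (5): add — endpoints in different components.
0–3 (6): add — endpoints in different components.
1–5 (6): add — endpoints in different components.
1–6 (6): add — endpoints in different components.
0–5 (10): add — endpoints in different components.
4–7 (11): add — endpoints in different components.
0–2 (12): add — endpoints in different components.
The 6th edge added is 4–7.

4-7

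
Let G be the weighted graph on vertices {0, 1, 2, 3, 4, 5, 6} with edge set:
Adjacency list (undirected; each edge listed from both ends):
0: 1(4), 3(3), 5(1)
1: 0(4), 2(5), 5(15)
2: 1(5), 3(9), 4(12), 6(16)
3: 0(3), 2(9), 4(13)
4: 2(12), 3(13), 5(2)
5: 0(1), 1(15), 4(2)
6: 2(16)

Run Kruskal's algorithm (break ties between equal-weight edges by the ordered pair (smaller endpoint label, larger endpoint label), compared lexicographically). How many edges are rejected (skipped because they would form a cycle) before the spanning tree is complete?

Kruskal's algorithm — process edges by increasing weight (ties by edge label):
0-5 (1): add. Components now {0,5} {1} {2} {3} {4} {6}
4-5 (2): add. Components now {0,4,5} {1} {2} {3} {6}
0-3 (3): add. Components now {0,3,4,5} {1} {2} {6}
0-1 (4): add. Components now {0,1,3,4,5} {2} {6}
1-2 (5): add. Components now {0,1,2,3,4,5} {6}
2-3 (9): skip — 2 and 3 already connected.
2-4 (12): skip — 2 and 4 already connected.
3-4 (13): skip — 3 and 4 already connected.
1-5 (15): skip — 1 and 5 already connected.
2-6 (16): add. Components now {0,1,2,3,4,5,6}
Edges rejected before the tree was complete: 4.

4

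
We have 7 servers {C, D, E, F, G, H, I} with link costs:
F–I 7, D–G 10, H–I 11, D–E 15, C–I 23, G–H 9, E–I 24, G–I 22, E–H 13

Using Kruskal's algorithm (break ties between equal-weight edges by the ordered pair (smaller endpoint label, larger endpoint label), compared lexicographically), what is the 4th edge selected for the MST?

H-I

Kruskal's algorithm — process edges by increasing weight (ties by edge label):
F–I (7): add — endpoints in different components.
G–H (9): add — endpoints in different components.
D–G (10): add — endpoints in different components.
H–I (11): add — endpoints in different components.
E–H (13): add — endpoints in different components.
D–E (15): skip — D and E already connected.
G–I (22): skip — G and I already connected.
C–I (23): add — endpoints in different components.
The 4th edge added is H–I.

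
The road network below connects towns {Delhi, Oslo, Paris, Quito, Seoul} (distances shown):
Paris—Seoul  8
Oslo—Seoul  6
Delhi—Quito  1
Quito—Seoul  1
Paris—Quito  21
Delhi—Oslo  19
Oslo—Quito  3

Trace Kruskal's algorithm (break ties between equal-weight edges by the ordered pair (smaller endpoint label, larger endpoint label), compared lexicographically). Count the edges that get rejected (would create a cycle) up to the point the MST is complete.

Sort edges by weight, then run Kruskal:
Delhi—Quito (1): add. Components now {Seoul} {Oslo} {Delhi,Quito} {Paris}
Quito—Seoul (1): add. Components now {Delhi,Quito,Seoul} {Oslo} {Paris}
Oslo—Quito (3): add. Components now {Delhi,Oslo,Quito,Seoul} {Paris}
Oslo—Seoul (6): skip — Seoul and Oslo already connected.
Paris—Seoul (8): add. Components now {Delhi,Oslo,Paris,Quito,Seoul}
Edges rejected before the tree was complete: 1.

1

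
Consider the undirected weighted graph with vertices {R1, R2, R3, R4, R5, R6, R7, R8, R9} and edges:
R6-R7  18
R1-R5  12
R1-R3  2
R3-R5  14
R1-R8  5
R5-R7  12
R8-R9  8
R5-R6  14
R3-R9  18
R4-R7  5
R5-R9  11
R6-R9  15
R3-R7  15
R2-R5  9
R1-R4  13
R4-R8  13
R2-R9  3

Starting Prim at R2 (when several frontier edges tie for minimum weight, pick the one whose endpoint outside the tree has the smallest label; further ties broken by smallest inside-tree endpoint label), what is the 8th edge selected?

Prim, starting at R2.
Step 1: cheapest edge leaving the tree is R2-R9 (3); add R9.
Step 2: cheapest edge leaving the tree is R8-R9 (8); add R8.
Step 3: cheapest edge leaving the tree is R1-R8 (5); add R1.
Step 4: cheapest edge leaving the tree is R1-R3 (2); add R3.
Step 5: cheapest edge leaving the tree is R2-R5 (9); add R5.
Step 6: cheapest edge leaving the tree is R5-R7 (12); add R7.
Step 7: cheapest edge leaving the tree is R4-R7 (5); add R4.
Step 8: cheapest edge leaving the tree is R5-R6 (14); add R6.
The 8th edge added is R5-R6.

R5-R6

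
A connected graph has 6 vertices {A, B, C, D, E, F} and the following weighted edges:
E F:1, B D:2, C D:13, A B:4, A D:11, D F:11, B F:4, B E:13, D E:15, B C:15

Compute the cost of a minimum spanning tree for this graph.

Grow the tree from B using Prim:
Step 1: frontier [B D 2, A B 4, B F 4, B E 13, B C 15] → take B D (2); add D.
Step 2: frontier [A B 4, B F 4, B E 13, B C 15, A D 11, D F 11, C D 13, D E 15] → take A B (4); add A.
Step 3: frontier [B F 4, B E 13, B C 15, D F 11, C D 13, D E 15] → take B F (4); add F.
Step 4: frontier [B E 13, B C 15, C D 13, D E 15, E F 1] → take E F (1); add E.
Step 5: frontier [B C 15, C D 13] → take C D (13); add C.
MST edges: B D, A B, B F, E F, C D; total weight 2+4+4+1+13 = 24.

24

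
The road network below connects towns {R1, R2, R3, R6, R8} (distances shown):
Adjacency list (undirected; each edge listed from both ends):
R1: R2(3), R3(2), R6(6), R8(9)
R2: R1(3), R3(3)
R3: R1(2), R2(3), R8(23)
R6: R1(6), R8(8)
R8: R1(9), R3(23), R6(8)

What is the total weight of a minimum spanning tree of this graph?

19

Grow the tree from R6 using Prim:
Step 1: frontier [R1 R6 6, R6 R8 8] → take R1 R6 (6); add R1.
Step 2: frontier [R1 R3 2, R1 R2 3, R1 R8 9, R6 R8 8] → take R1 R3 (2); add R3.
Step 3: frontier [R1 R2 3, R1 R8 9, R2 R3 3, R3 R8 23, R6 R8 8] → take R1 R2 (3); add R2.
Step 4: frontier [R1 R8 9, R3 R8 23, R6 R8 8] → take R6 R8 (8); add R8.
MST edges: R1 R6, R1 R3, R1 R2, R6 R8; total weight 6+2+3+8 = 19.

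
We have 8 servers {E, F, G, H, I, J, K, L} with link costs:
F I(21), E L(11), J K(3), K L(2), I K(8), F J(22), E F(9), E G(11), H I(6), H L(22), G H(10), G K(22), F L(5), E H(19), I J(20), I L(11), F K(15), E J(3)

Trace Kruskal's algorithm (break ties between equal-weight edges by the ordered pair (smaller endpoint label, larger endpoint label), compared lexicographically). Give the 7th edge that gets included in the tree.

G-H

Kruskal: consider edges lightest-first.
K L (2): add — endpoints in different components.
E J (3): add — endpoints in different components.
J K (3): add — endpoints in different components.
F L (5): add — endpoints in different components.
H I (6): add — endpoints in different components.
I K (8): add — endpoints in different components.
E F (9): skip — E and F already connected.
G H (10): add — endpoints in different components.
The 7th edge added is G H.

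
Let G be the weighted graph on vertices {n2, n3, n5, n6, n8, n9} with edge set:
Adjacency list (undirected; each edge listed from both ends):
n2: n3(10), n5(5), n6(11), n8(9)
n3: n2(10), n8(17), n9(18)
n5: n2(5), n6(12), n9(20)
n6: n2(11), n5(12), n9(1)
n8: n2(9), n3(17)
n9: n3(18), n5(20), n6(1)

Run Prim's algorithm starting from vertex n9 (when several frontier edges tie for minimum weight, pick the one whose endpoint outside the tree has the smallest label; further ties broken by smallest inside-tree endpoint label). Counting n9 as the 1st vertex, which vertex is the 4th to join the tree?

n5

Prim's algorithm from n9:
Step 1: cheapest edge leaving the tree is n6—n9 (1); add n6.
Step 2: cheapest edge leaving the tree is n2—n6 (11); add n2.
Step 3: cheapest edge leaving the tree is n2—n5 (5); add n5.
Step 4: cheapest edge leaving the tree is n2—n8 (9); add n8.
Step 5: cheapest edge leaving the tree is n2—n3 (10); add n3.
Vertex order: n9, n6, n2, n5, n8, n3. The 4th vertex is n5.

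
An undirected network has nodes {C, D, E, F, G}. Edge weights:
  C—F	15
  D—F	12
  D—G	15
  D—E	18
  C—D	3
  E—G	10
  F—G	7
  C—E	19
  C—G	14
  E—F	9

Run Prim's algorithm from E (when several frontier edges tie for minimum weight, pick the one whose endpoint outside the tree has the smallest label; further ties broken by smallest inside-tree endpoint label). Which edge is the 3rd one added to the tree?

D-F

Prim's algorithm from E:
Step 1: cheapest edge leaving the tree is E—F (9); add F.
Step 2: cheapest edge leaving the tree is F—G (7); add G.
Step 3: cheapest edge leaving the tree is D—F (12); add D.
Step 4: cheapest edge leaving the tree is C—D (3); add C.
The 3rd edge added is D—F.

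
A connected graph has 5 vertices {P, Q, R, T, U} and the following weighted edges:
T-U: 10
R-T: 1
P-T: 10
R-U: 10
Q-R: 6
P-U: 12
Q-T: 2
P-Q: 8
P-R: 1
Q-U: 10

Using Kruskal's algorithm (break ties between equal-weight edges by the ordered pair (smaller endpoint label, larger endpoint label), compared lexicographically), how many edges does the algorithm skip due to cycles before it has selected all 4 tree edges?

3

Kruskal's algorithm — process edges by increasing weight (ties by edge label):
P-R (1): add — endpoints in different components.
R-T (1): add — endpoints in different components.
Q-T (2): add — endpoints in different components.
Q-R (6): skip — Q and R already connected.
P-Q (8): skip — Q and P already connected.
P-T (10): skip — T and P already connected.
Q-U (10): add — endpoints in different components.
Edges rejected before the tree was complete: 3.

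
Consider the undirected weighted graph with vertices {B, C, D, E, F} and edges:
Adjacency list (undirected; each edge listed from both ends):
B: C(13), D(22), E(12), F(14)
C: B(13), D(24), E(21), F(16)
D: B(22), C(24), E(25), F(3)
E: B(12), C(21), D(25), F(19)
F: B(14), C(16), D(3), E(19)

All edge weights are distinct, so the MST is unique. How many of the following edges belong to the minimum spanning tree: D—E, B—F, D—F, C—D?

2

Sort edges by weight, then run Kruskal:
D—F (3): add — endpoints in different components.
B—E (12): add — endpoints in different components.
B—C (13): add — endpoints in different components.
B—F (14): add — endpoints in different components.
MST edge set: {D—F, B—E, B—C, B—F}.
Of the listed edges, {B—F, D—F} are in the MST → 2.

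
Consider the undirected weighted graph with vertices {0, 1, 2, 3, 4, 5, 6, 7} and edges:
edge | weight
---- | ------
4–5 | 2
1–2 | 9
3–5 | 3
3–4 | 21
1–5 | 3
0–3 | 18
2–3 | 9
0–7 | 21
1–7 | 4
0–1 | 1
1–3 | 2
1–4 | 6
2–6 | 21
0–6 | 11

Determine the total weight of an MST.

32

Kruskal's algorithm — process edges by increasing weight (ties by edge label):
0–1 (1): add — endpoints in different components.
1–3 (2): add — endpoints in different components.
4–5 (2): add — endpoints in different components.
1–5 (3): add — endpoints in different components.
3–5 (3): skip — 3 and 5 already connected.
1–7 (4): add — endpoints in different components.
1–4 (6): skip — 1 and 4 already connected.
1–2 (9): add — endpoints in different components.
2–3 (9): skip — 2 and 3 already connected.
0–6 (11): add — endpoints in different components.
MST edges: 0–1, 1–3, 4–5, 1–5, 1–7, 1–2, 0–6; total weight 1+2+2+3+4+9+11 = 32.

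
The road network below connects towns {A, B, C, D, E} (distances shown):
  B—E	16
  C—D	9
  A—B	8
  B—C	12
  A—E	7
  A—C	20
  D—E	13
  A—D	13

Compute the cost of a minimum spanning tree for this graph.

Sort edges by weight, then run Kruskal:
A—E (7): add — endpoints in different components.
A—B (8): add — endpoints in different components.
C—D (9): add — endpoints in different components.
B—C (12): add — endpoints in different components.
MST edges: A—E, A—B, C—D, B—C; total weight 7+8+9+12 = 36.

36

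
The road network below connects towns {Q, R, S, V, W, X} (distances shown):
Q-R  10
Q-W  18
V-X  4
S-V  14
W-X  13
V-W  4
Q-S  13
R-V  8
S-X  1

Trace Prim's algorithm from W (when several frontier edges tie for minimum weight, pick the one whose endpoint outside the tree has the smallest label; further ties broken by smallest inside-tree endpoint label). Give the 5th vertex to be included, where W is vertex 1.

R

Grow the tree from W using Prim:
Step 1: cheapest edge leaving the tree is V-W (4); add V.
Step 2: cheapest edge leaving the tree is V-X (4); add X.
Step 3: cheapest edge leaving the tree is S-X (1); add S.
Step 4: cheapest edge leaving the tree is R-V (8); add R.
Step 5: cheapest edge leaving the tree is Q-R (10); add Q.
Vertex order: W, V, X, S, R, Q. The 5th vertex is R.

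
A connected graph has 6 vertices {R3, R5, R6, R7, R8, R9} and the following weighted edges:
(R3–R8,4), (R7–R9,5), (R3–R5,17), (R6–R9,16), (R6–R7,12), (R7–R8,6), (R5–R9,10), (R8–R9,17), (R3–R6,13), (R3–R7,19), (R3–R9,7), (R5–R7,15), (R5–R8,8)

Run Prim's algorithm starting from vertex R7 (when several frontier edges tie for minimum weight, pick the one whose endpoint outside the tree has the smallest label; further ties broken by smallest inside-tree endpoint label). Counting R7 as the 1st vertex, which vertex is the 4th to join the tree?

Prim, starting at R7.
Step 1: frontier [R7–R9 5, R7–R8 6, R6–R7 12, R5–R7 15, R3–R7 19] → take R7–R9 (5); add R9.
Step 2: frontier [R7–R8 6, R6–R7 12, R5–R7 15, R3–R7 19, R3–R9 7, R5–R9 10, R6–R9 16, R8–R9 17] → take R7–R8 (6); add R8.
Step 3: frontier [R6–R7 12, R5–R7 15, R3–R7 19, R3–R8 4, R5–R8 8, R3–R9 7, R5–R9 10, R6–R9 16] → take R3–R8 (4); add R3.
Step 4: frontier [R3–R6 13, R3–R5 17, R6–R7 12, R5–R7 15, R5–R8 8, R5–R9 10, R6–R9 16] → take R5–R8 (8); add R5.
Step 5: frontier [R3–R6 13, R6–R7 12, R6–R9 16] → take R6–R7 (12); add R6.
Vertex order: R7, R9, R8, R3, R5, R6. The 4th vertex is R3.

R3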